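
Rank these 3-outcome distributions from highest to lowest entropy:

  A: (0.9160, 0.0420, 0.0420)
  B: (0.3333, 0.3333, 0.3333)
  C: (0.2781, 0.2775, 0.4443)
B > C > A

Key insight: Entropy is maximized by uniform distributions and minimized by concentrated distributions.

- Uniform distributions have maximum entropy log₂(3) = 1.5850 bits
- The more "peaked" or concentrated a distribution, the lower its entropy

Entropies:
  H(A) = 0.5001 bits
  H(B) = 1.5850 bits
  H(C) = 1.5467 bits

Ranking: B > C > A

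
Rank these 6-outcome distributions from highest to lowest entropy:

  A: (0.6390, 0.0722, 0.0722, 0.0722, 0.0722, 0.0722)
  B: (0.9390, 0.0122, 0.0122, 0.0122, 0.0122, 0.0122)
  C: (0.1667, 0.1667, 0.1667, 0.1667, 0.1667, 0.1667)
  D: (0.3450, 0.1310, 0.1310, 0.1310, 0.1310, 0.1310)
C > D > A > B

Key insight: Entropy is maximized by uniform distributions and minimized by concentrated distributions.

Entropies:
  H(A) = 1.7817 bits
  H(B) = 0.4730 bits
  H(C) = 2.5850 bits
  H(D) = 2.4504 bits

Ranking: C > D > A > B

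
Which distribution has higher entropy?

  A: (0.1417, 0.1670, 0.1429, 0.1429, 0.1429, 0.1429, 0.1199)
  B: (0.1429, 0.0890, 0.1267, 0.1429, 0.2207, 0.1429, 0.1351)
A

Both distributions are close to uniform, making this a harder comparison.

H(A) = 2.8017 bits
H(B) = 2.7625 bits

The distribution closer to uniform has higher entropy.
Answer: A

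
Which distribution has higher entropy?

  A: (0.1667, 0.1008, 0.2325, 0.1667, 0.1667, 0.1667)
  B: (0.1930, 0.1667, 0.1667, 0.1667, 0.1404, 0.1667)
B

Both distributions are close to uniform, making this a harder comparison.

H(A) = 2.5464 bits
H(B) = 2.5790 bits

The distribution closer to uniform has higher entropy.
Answer: B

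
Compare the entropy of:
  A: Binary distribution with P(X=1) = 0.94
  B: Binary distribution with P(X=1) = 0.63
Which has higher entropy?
B

For binary distributions, entropy is maximized at p=0.5 and decreases as p moves toward 0 or 1.

H(A) = H(0.94) = 0.3274 bits
H(B) = H(0.63) = 0.9507 bits

Distribution B (p=0.63) is closer to uniform (p=0.5), so it has higher entropy.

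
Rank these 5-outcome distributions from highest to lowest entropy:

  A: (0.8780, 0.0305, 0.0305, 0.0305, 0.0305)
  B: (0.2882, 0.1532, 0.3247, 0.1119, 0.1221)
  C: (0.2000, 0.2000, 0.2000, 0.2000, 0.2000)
C > B > A

Key insight: Entropy is maximized by uniform distributions and minimized by concentrated distributions.

- Uniform distributions have maximum entropy log₂(5) = 2.3219 bits
- The more "peaked" or concentrated a distribution, the lower its entropy

Entropies:
  H(A) = 0.7791 bits
  H(B) = 2.1828 bits
  H(C) = 2.3219 bits

Ranking: C > B > A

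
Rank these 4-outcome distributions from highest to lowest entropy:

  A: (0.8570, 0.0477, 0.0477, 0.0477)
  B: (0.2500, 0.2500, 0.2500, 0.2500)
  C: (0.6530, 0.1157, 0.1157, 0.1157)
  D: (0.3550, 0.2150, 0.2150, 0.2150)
B > D > C > A

Key insight: Entropy is maximized by uniform distributions and minimized by concentrated distributions.

Entropies:
  H(A) = 0.8187 bits
  H(B) = 2.0000 bits
  H(C) = 1.4813 bits
  H(D) = 1.9608 bits

Ranking: B > D > C > A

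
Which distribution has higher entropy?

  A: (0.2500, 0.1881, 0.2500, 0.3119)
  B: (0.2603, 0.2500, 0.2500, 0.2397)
B

Both distributions are close to uniform, making this a harder comparison.

H(A) = 1.9777 bits
H(B) = 1.9994 bits

The distribution closer to uniform has higher entropy.
Answer: B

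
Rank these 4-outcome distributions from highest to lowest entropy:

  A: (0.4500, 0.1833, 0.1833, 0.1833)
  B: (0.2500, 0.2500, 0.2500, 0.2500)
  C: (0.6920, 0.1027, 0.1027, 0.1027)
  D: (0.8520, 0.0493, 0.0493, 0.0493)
B > A > C > D

Key insight: Entropy is maximized by uniform distributions and minimized by concentrated distributions.

Entropies:
  H(A) = 1.8645 bits
  H(B) = 2.0000 bits
  H(C) = 1.3790 bits
  H(D) = 0.8394 bits

Ranking: B > A > C > D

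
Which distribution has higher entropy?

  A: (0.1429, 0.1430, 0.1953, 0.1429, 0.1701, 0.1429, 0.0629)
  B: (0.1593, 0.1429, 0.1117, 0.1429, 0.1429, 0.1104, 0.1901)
B

Both distributions are close to uniform, making this a harder comparison.

H(A) = 2.7505 bits
H(B) = 2.7848 bits

The distribution closer to uniform has higher entropy.
Answer: B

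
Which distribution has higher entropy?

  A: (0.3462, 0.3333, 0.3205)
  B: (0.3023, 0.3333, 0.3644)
A

Both distributions are close to uniform, making this a harder comparison.

H(A) = 1.5842 bits
H(B) = 1.5808 bits

The distribution closer to uniform has higher entropy.
Answer: A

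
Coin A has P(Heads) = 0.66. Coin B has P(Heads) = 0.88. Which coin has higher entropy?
A

For binary distributions, entropy is maximized at p=0.5 and decreases as p moves toward 0 or 1.

H(A) = H(0.66) = 0.9248 bits
H(B) = H(0.88) = 0.5294 bits

Distribution A (p=0.66) is closer to uniform (p=0.5), so it has higher entropy.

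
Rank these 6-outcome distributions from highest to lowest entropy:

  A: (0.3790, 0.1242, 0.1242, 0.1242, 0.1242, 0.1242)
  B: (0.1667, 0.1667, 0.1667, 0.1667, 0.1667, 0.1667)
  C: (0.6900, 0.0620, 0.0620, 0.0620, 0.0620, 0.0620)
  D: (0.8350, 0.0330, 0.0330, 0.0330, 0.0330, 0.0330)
B > A > C > D

Key insight: Entropy is maximized by uniform distributions and minimized by concentrated distributions.

Entropies:
  H(A) = 2.3993 bits
  H(B) = 2.5850 bits
  H(C) = 1.6130 bits
  H(D) = 1.0293 bits

Ranking: B > A > C > D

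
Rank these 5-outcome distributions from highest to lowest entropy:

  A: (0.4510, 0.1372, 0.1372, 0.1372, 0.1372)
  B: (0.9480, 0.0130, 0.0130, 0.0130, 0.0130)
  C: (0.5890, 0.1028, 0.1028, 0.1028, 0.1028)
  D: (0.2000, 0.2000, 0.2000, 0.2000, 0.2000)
D > A > C > B

Key insight: Entropy is maximized by uniform distributions and minimized by concentrated distributions.

Entropies:
  H(A) = 2.0911 bits
  H(B) = 0.3988 bits
  H(C) = 1.7990 bits
  H(D) = 2.3219 bits

Ranking: D > A > C > B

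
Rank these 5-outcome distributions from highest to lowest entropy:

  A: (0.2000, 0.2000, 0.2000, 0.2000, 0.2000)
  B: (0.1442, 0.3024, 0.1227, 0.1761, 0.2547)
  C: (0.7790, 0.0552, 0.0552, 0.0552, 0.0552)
A > B > C

Key insight: Entropy is maximized by uniform distributions and minimized by concentrated distributions.

- Uniform distributions have maximum entropy log₂(5) = 2.3219 bits
- The more "peaked" or concentrated a distribution, the lower its entropy

Entropies:
  H(A) = 2.3219 bits
  H(B) = 2.2397 bits
  H(C) = 1.2040 bits

Ranking: A > B > C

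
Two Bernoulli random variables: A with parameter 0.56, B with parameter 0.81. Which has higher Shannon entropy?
A

For binary distributions, entropy is maximized at p=0.5 and decreases as p moves toward 0 or 1.

H(A) = H(0.56) = 0.9896 bits
H(B) = H(0.81) = 0.7015 bits

Distribution A (p=0.56) is closer to uniform (p=0.5), so it has higher entropy.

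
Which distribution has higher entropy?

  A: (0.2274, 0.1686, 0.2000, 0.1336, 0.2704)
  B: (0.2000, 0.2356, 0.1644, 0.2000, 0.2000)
B

Both distributions are close to uniform, making this a harder comparison.

H(A) = 2.2814 bits
H(B) = 2.3127 bits

The distribution closer to uniform has higher entropy.
Answer: B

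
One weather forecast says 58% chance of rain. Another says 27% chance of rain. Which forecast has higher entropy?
58% forecast

Treat each forecast as a Bernoulli distribution. Binary entropy is maximized at p=0.5 and falls off symmetrically toward 0 or 1. The 58% forecast is closer to 50%, so it is more uncertain. H(58%) ≈ 0.981 bits, H(27%) ≈ 0.841 bits.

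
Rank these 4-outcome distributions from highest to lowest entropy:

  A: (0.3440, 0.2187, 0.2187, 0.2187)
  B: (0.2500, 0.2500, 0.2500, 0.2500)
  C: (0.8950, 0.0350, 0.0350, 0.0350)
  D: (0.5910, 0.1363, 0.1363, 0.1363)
B > A > D > C

Key insight: Entropy is maximized by uniform distributions and minimized by concentrated distributions.

Entropies:
  H(A) = 1.9683 bits
  H(B) = 2.0000 bits
  H(C) = 0.6511 bits
  H(D) = 1.6242 bits

Ranking: B > A > D > C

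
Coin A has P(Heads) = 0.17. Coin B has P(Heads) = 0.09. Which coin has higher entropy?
A

For binary distributions, entropy is maximized at p=0.5 and decreases as p moves toward 0 or 1.

H(A) = H(0.17) = 0.6577 bits
H(B) = H(0.09) = 0.4365 bits

Distribution A (p=0.17) is closer to uniform (p=0.5), so it has higher entropy.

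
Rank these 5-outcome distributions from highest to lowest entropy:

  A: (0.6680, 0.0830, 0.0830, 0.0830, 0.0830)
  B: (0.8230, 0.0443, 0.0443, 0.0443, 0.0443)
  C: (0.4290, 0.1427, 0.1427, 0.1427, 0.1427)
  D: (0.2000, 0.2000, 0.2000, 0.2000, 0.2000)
D > C > A > B

Key insight: Entropy is maximized by uniform distributions and minimized by concentrated distributions.

Entropies:
  H(A) = 1.5810 bits
  H(B) = 1.0275 bits
  H(C) = 2.1274 bits
  H(D) = 2.3219 bits

Ranking: D > C > A > B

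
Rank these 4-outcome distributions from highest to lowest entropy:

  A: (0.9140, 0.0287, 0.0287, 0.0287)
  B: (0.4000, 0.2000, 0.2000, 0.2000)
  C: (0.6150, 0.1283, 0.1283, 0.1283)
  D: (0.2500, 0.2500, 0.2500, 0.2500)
D > B > C > A

Key insight: Entropy is maximized by uniform distributions and minimized by concentrated distributions.

Entropies:
  H(A) = 0.5593 bits
  H(B) = 1.9219 bits
  H(C) = 1.5717 bits
  H(D) = 2.0000 bits

Ranking: D > B > C > A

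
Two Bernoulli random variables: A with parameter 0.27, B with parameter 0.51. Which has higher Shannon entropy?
B

For binary distributions, entropy is maximized at p=0.5 and decreases as p moves toward 0 or 1.

H(A) = H(0.27) = 0.8415 bits
H(B) = H(0.51) = 0.9997 bits

Distribution B (p=0.51) is closer to uniform (p=0.5), so it has higher entropy.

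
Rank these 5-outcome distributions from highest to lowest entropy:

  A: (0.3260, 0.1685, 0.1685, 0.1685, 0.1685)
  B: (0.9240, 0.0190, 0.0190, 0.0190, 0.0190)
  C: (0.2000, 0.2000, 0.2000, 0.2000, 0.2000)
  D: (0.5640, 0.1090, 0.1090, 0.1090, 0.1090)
C > A > D > B

Key insight: Entropy is maximized by uniform distributions and minimized by concentrated distributions.

Entropies:
  H(A) = 2.2588 bits
  H(B) = 0.5399 bits
  H(C) = 2.3219 bits
  H(D) = 1.8601 bits

Ranking: C > A > D > B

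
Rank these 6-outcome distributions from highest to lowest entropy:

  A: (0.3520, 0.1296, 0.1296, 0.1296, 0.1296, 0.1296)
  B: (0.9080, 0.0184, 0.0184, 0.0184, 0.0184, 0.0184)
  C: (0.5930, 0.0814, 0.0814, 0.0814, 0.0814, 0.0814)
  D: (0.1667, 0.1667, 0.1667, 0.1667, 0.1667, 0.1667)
D > A > C > B

Key insight: Entropy is maximized by uniform distributions and minimized by concentrated distributions.

Entropies:
  H(A) = 2.4405 bits
  H(B) = 0.6567 bits
  H(C) = 1.9199 bits
  H(D) = 2.5850 bits

Ranking: D > A > C > B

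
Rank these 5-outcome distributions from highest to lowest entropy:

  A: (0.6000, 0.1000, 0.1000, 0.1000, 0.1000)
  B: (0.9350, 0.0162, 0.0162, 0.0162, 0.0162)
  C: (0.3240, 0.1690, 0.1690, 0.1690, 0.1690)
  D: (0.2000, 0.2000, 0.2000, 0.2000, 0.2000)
D > C > A > B

Key insight: Entropy is maximized by uniform distributions and minimized by concentrated distributions.

Entropies:
  H(A) = 1.7710 bits
  H(B) = 0.4770 bits
  H(C) = 2.2607 bits
  H(D) = 2.3219 bits

Ranking: D > C > A > B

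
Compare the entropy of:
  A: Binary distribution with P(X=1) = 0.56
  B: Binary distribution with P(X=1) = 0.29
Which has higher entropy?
A

For binary distributions, entropy is maximized at p=0.5 and decreases as p moves toward 0 or 1.

H(A) = H(0.56) = 0.9896 bits
H(B) = H(0.29) = 0.8687 bits

Distribution A (p=0.56) is closer to uniform (p=0.5), so it has higher entropy.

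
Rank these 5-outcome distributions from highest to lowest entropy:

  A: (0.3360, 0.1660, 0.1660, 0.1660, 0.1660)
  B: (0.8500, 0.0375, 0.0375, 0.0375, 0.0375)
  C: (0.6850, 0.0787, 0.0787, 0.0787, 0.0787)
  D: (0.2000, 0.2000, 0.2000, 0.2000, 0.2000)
D > A > C > B

Key insight: Entropy is maximized by uniform distributions and minimized by concentrated distributions.

Entropies:
  H(A) = 2.2489 bits
  H(B) = 0.9098 bits
  H(C) = 1.5289 bits
  H(D) = 2.3219 bits

Ranking: D > A > C > B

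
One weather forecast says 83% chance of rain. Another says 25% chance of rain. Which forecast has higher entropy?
25% forecast

Treat each forecast as a Bernoulli distribution. Binary entropy is maximized at p=0.5 and falls off symmetrically toward 0 or 1. The 25% forecast is closer to 50%, so it is more uncertain. H(83%) ≈ 0.658 bits, H(25%) ≈ 0.811 bits.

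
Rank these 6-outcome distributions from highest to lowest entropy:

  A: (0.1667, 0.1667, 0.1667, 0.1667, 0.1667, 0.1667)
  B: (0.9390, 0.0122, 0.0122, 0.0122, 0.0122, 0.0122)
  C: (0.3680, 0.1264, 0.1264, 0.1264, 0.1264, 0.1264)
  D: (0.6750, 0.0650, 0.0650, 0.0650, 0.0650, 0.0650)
A > C > D > B

Key insight: Entropy is maximized by uniform distributions and minimized by concentrated distributions.

Entropies:
  H(A) = 2.5850 bits
  H(B) = 0.4730 bits
  H(C) = 2.4166 bits
  H(D) = 1.6644 bits

Ranking: A > C > D > B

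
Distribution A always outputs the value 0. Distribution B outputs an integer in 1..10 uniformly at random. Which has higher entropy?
B

A is deterministic, so H(A) = 0. B is uniform over 10 outcomes, so H(B) = log₂(10) = 3.322 bits. Any distribution with genuine randomness has higher entropy than a deterministic one.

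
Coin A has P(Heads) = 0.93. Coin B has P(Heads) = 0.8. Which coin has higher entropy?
B

For binary distributions, entropy is maximized at p=0.5 and decreases as p moves toward 0 or 1.

H(A) = H(0.93) = 0.3659 bits
H(B) = H(0.8) = 0.7219 bits

Distribution B (p=0.8) is closer to uniform (p=0.5), so it has higher entropy.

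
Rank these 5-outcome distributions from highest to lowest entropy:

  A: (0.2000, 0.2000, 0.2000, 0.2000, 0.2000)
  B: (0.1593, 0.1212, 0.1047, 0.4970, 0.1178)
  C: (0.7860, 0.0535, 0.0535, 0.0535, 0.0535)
A > B > C

Key insight: Entropy is maximized by uniform distributions and minimized by concentrated distributions.

- Uniform distributions have maximum entropy log₂(5) = 2.3219 bits
- The more "peaked" or concentrated a distribution, the lower its entropy

Entropies:
  H(A) = 2.3219 bits
  H(B) = 1.9969 bits
  H(C) = 1.1771 bits

Ranking: A > B > C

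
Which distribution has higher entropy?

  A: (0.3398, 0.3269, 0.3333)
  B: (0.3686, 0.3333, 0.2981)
A

Both distributions are close to uniform, making this a harder comparison.

H(A) = 1.5848 bits
H(B) = 1.5796 bits

The distribution closer to uniform has higher entropy.
Answer: A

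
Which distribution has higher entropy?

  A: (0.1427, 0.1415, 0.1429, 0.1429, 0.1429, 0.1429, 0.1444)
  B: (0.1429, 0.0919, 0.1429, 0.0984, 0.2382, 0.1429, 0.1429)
A

Both distributions are close to uniform, making this a harder comparison.

H(A) = 2.8073 bits
H(B) = 2.7430 bits

The distribution closer to uniform has higher entropy.
Answer: A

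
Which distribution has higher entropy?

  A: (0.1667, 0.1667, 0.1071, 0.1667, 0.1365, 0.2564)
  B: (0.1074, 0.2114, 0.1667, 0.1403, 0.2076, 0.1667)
B

Both distributions are close to uniform, making this a harder comparison.

H(A) = 2.5333 bits
H(B) = 2.5497 bits

The distribution closer to uniform has higher entropy.
Answer: B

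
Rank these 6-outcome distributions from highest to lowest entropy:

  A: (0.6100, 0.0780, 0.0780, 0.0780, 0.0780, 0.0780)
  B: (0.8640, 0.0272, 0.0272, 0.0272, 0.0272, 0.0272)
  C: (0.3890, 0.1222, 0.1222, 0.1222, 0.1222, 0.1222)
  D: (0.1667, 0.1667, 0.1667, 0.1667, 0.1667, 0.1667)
D > C > A > B

Key insight: Entropy is maximized by uniform distributions and minimized by concentrated distributions.

Entropies:
  H(A) = 1.8704 bits
  H(B) = 0.8894 bits
  H(C) = 2.3828 bits
  H(D) = 2.5850 bits

Ranking: D > C > A > B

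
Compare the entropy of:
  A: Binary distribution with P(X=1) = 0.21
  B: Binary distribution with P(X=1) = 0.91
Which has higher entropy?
A

For binary distributions, entropy is maximized at p=0.5 and decreases as p moves toward 0 or 1.

H(A) = H(0.21) = 0.7415 bits
H(B) = H(0.91) = 0.4365 bits

Distribution A (p=0.21) is closer to uniform (p=0.5), so it has higher entropy.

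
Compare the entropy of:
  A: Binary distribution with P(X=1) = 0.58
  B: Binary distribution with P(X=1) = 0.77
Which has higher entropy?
A

For binary distributions, entropy is maximized at p=0.5 and decreases as p moves toward 0 or 1.

H(A) = H(0.58) = 0.9815 bits
H(B) = H(0.77) = 0.7780 bits

Distribution A (p=0.58) is closer to uniform (p=0.5), so it has higher entropy.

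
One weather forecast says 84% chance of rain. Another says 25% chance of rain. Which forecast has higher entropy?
25% forecast

Treat each forecast as a Bernoulli distribution. Binary entropy is maximized at p=0.5 and falls off symmetrically toward 0 or 1. The 25% forecast is closer to 50%, so it is more uncertain. H(84%) ≈ 0.634 bits, H(25%) ≈ 0.811 bits.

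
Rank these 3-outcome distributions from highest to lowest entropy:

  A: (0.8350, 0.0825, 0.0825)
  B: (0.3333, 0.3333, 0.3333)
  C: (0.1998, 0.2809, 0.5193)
B > C > A

Key insight: Entropy is maximized by uniform distributions and minimized by concentrated distributions.

- Uniform distributions have maximum entropy log₂(3) = 1.5850 bits
- The more "peaked" or concentrated a distribution, the lower its entropy

Entropies:
  H(A) = 0.8111 bits
  H(B) = 1.5850 bits
  H(C) = 1.4698 bits

Ranking: B > C > A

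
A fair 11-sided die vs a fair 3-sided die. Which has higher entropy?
11-sided die

Both are uniform distributions; for uniform over n outcomes, H = log₂(n). H(11-sided) = log₂(11) = 3.459 bits and H(3-sided) = log₂(3) = 1.585 bits. More outcomes in a uniform distribution means higher entropy.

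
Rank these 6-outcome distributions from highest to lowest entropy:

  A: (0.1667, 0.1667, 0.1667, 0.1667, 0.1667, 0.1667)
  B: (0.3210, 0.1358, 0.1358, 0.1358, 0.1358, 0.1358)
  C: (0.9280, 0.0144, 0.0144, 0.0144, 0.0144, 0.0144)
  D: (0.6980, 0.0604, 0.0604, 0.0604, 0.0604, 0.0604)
A > B > D > C

Key insight: Entropy is maximized by uniform distributions and minimized by concentrated distributions.

Entropies:
  H(A) = 2.5850 bits
  H(B) = 2.4821 bits
  H(C) = 0.5405 bits
  H(D) = 1.5849 bits

Ranking: A > B > D > C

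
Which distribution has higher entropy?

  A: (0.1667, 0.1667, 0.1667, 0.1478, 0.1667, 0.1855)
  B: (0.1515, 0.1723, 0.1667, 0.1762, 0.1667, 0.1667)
B

Both distributions are close to uniform, making this a harder comparison.

H(A) = 2.5819 bits
H(B) = 2.5834 bits

The distribution closer to uniform has higher entropy.
Answer: B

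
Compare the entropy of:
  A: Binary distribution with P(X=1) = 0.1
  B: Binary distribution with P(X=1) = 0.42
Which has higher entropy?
B

For binary distributions, entropy is maximized at p=0.5 and decreases as p moves toward 0 or 1.

H(A) = H(0.1) = 0.4690 bits
H(B) = H(0.42) = 0.9815 bits

Distribution B (p=0.42) is closer to uniform (p=0.5), so it has higher entropy.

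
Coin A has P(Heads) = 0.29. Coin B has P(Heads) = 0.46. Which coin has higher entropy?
B

For binary distributions, entropy is maximized at p=0.5 and decreases as p moves toward 0 or 1.

H(A) = H(0.29) = 0.8687 bits
H(B) = H(0.46) = 0.9954 bits

Distribution B (p=0.46) is closer to uniform (p=0.5), so it has higher entropy.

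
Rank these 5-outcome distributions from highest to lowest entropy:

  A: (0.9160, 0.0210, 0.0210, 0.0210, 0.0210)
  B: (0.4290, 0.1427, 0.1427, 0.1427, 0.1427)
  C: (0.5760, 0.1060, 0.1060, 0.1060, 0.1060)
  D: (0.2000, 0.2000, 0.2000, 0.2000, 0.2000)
D > B > C > A

Key insight: Entropy is maximized by uniform distributions and minimized by concentrated distributions.

Entropies:
  H(A) = 0.5841 bits
  H(B) = 2.1274 bits
  H(C) = 1.8313 bits
  H(D) = 2.3219 bits

Ranking: D > B > C > A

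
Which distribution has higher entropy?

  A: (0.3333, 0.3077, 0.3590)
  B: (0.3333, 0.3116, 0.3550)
B

Both distributions are close to uniform, making this a harder comparison.

H(A) = 1.5821 bits
H(B) = 1.5829 bits

The distribution closer to uniform has higher entropy.
Answer: B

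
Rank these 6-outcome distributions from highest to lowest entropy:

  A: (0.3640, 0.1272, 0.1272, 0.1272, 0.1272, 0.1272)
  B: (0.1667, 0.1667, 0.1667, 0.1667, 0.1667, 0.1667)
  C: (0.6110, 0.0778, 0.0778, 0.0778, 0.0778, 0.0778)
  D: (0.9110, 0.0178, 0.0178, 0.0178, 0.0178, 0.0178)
B > A > C > D

Key insight: Entropy is maximized by uniform distributions and minimized by concentrated distributions.

Entropies:
  H(A) = 2.4227 bits
  H(B) = 2.5850 bits
  H(C) = 1.8674 bits
  H(D) = 0.6398 bits

Ranking: B > A > C > D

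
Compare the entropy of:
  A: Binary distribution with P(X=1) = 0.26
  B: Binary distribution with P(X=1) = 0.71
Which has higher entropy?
B

For binary distributions, entropy is maximized at p=0.5 and decreases as p moves toward 0 or 1.

H(A) = H(0.26) = 0.8267 bits
H(B) = H(0.71) = 0.8687 bits

Distribution B (p=0.71) is closer to uniform (p=0.5), so it has higher entropy.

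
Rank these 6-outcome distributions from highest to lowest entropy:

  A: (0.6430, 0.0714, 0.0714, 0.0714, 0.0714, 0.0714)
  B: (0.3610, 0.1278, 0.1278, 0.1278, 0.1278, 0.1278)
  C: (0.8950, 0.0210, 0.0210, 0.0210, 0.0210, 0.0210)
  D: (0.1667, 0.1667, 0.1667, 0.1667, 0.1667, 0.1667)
D > B > A > C

Key insight: Entropy is maximized by uniform distributions and minimized by concentrated distributions.

Entropies:
  H(A) = 1.7691 bits
  H(B) = 2.4272 bits
  H(C) = 0.7285 bits
  H(D) = 2.5850 bits

Ranking: D > B > A > C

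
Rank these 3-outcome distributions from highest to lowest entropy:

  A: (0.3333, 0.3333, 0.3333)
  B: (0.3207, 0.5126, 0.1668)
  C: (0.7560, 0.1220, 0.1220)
A > B > C

Key insight: Entropy is maximized by uniform distributions and minimized by concentrated distributions.

- Uniform distributions have maximum entropy log₂(3) = 1.5850 bits
- The more "peaked" or concentrated a distribution, the lower its entropy

Entropies:
  H(A) = 1.5850 bits
  H(B) = 1.4513 bits
  H(C) = 1.0456 bits

Ranking: A > B > C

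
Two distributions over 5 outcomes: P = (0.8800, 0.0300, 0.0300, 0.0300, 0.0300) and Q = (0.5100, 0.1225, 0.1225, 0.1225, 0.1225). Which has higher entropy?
Q

P is highly concentrated on one outcome (88%), making it nearly deterministic. Q spreads its mass more evenly (max 51%). The more spread-out distribution has higher entropy: H(P) ≈ 0.769 bits, H(Q) ≈ 1.980 bits.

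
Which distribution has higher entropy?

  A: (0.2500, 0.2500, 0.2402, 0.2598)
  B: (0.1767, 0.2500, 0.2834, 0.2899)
A

Both distributions are close to uniform, making this a harder comparison.

H(A) = 1.9994 bits
H(B) = 1.9753 bits

The distribution closer to uniform has higher entropy.
Answer: A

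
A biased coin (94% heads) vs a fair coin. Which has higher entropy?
Fair coin

The fair coin is uniform (p=0.5), maximizing binary entropy at 1 bit. The biased coin has H(0.94) ≈ 0.327 bits — its outcome is more predictable, so its entropy is lower.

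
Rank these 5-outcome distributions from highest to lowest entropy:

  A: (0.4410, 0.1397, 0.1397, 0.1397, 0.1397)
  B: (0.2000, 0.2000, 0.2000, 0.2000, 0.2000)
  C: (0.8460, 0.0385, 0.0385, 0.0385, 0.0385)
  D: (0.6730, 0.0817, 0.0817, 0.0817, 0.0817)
B > A > D > C

Key insight: Entropy is maximized by uniform distributions and minimized by concentrated distributions.

Entropies:
  H(A) = 2.1079 bits
  H(B) = 2.3219 bits
  H(C) = 0.9278 bits
  H(D) = 1.5658 bits

Ranking: B > A > D > C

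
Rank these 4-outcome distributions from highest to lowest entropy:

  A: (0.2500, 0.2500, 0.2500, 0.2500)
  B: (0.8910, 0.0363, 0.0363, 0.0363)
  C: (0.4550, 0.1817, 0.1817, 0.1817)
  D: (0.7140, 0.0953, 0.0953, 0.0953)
A > C > D > B

Key insight: Entropy is maximized by uniform distributions and minimized by concentrated distributions.

Entropies:
  H(A) = 2.0000 bits
  H(B) = 0.6697 bits
  H(C) = 1.8580 bits
  H(D) = 1.3168 bits

Ranking: A > C > D > B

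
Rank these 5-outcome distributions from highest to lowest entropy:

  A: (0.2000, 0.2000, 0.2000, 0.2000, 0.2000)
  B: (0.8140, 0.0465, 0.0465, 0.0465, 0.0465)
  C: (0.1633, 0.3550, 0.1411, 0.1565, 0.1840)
A > C > B

Key insight: Entropy is maximized by uniform distributions and minimized by concentrated distributions.

- Uniform distributions have maximum entropy log₂(5) = 2.3219 bits
- The more "peaked" or concentrated a distribution, the lower its entropy

Entropies:
  H(A) = 2.3219 bits
  H(B) = 1.0650 bits
  H(C) = 2.2242 bits

Ranking: A > C > B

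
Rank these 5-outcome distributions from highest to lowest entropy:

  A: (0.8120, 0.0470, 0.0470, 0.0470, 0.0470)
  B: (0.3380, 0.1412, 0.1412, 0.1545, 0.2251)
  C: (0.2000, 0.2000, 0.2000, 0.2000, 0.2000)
C > B > A

Key insight: Entropy is maximized by uniform distributions and minimized by concentrated distributions.

- Uniform distributions have maximum entropy log₂(5) = 2.3219 bits
- The more "peaked" or concentrated a distribution, the lower its entropy

Entropies:
  H(A) = 1.0733 bits
  H(B) = 2.2270 bits
  H(C) = 2.3219 bits

Ranking: C > B > A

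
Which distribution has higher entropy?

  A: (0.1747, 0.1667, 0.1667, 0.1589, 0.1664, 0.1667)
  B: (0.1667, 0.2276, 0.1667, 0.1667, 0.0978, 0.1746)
A

Both distributions are close to uniform, making this a harder comparison.

H(A) = 2.5844 bits
H(B) = 2.5461 bits

The distribution closer to uniform has higher entropy.
Answer: A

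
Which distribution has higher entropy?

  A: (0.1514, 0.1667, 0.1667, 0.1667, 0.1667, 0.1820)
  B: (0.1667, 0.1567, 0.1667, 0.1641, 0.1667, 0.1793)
B

Both distributions are close to uniform, making this a harder comparison.

H(A) = 2.5829 bits
H(B) = 2.5838 bits

The distribution closer to uniform has higher entropy.
Answer: B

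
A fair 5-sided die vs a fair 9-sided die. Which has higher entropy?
9-sided die

Both are uniform distributions; for uniform over n outcomes, H = log₂(n). H(5-sided) = log₂(5) = 2.322 bits and H(9-sided) = log₂(9) = 3.170 bits. More outcomes in a uniform distribution means higher entropy.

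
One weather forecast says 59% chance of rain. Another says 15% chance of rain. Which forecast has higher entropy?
59% forecast

Treat each forecast as a Bernoulli distribution. Binary entropy is maximized at p=0.5 and falls off symmetrically toward 0 or 1. The 59% forecast is closer to 50%, so it is more uncertain. H(59%) ≈ 0.977 bits, H(15%) ≈ 0.610 bits.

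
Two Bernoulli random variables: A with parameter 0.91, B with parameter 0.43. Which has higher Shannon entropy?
B

For binary distributions, entropy is maximized at p=0.5 and decreases as p moves toward 0 or 1.

H(A) = H(0.91) = 0.4365 bits
H(B) = H(0.43) = 0.9858 bits

Distribution B (p=0.43) is closer to uniform (p=0.5), so it has higher entropy.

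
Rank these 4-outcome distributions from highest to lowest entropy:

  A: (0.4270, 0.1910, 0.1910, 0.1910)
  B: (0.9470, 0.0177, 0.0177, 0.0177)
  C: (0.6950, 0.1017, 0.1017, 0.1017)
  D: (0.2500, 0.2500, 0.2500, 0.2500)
D > A > C > B

Key insight: Entropy is maximized by uniform distributions and minimized by concentrated distributions.

Entropies:
  H(A) = 1.8928 bits
  H(B) = 0.3830 bits
  H(C) = 1.3707 bits
  H(D) = 2.0000 bits

Ranking: D > A > C > B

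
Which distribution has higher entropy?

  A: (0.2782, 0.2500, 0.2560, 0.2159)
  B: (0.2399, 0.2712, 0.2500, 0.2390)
B

Both distributions are close to uniform, making this a harder comparison.

H(A) = 1.9942 bits
H(B) = 1.9981 bits

The distribution closer to uniform has higher entropy.
Answer: B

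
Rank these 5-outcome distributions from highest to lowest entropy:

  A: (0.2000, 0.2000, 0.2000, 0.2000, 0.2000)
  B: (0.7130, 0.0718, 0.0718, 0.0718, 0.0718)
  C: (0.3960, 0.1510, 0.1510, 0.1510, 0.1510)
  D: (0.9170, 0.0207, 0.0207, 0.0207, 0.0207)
A > C > B > D

Key insight: Entropy is maximized by uniform distributions and minimized by concentrated distributions.

Entropies:
  H(A) = 2.3219 bits
  H(B) = 1.4388 bits
  H(C) = 2.1766 bits
  H(D) = 0.5787 bits

Ranking: A > C > B > D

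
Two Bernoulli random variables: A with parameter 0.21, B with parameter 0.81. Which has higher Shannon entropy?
A

For binary distributions, entropy is maximized at p=0.5 and decreases as p moves toward 0 or 1.

H(A) = H(0.21) = 0.7415 bits
H(B) = H(0.81) = 0.7015 bits

Distribution A (p=0.21) is closer to uniform (p=0.5), so it has higher entropy.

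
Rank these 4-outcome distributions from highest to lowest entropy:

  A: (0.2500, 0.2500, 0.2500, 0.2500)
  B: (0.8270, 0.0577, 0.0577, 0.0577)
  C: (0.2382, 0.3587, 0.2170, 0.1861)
A > C > B

Key insight: Entropy is maximized by uniform distributions and minimized by concentrated distributions.

- Uniform distributions have maximum entropy log₂(4) = 2.0000 bits
- The more "peaked" or concentrated a distribution, the lower its entropy

Entropies:
  H(A) = 2.0000 bits
  H(B) = 0.9387 bits
  H(C) = 1.9534 bits

Ranking: A > C > B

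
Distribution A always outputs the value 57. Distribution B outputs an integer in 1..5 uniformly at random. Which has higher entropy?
B

A is deterministic, so H(A) = 0. B is uniform over 5 outcomes, so H(B) = log₂(5) = 2.322 bits. Any distribution with genuine randomness has higher entropy than a deterministic one.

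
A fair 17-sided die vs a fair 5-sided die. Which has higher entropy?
17-sided die

Both are uniform distributions; for uniform over n outcomes, H = log₂(n). H(17-sided) = log₂(17) = 4.087 bits and H(5-sided) = log₂(5) = 2.322 bits. More outcomes in a uniform distribution means higher entropy.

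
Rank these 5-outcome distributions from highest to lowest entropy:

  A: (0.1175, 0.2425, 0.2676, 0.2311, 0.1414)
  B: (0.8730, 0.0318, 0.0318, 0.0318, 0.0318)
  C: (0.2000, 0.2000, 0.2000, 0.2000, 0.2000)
C > A > B

Key insight: Entropy is maximized by uniform distributions and minimized by concentrated distributions.

- Uniform distributions have maximum entropy log₂(5) = 2.3219 bits
- The more "peaked" or concentrated a distribution, the lower its entropy

Entropies:
  H(A) = 2.2549 bits
  H(B) = 0.8032 bits
  H(C) = 2.3219 bits

Ranking: C > A > B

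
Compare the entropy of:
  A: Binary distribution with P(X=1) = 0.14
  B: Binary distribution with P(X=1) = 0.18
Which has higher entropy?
B

For binary distributions, entropy is maximized at p=0.5 and decreases as p moves toward 0 or 1.

H(A) = H(0.14) = 0.5842 bits
H(B) = H(0.18) = 0.6801 bits

Distribution B (p=0.18) is closer to uniform (p=0.5), so it has higher entropy.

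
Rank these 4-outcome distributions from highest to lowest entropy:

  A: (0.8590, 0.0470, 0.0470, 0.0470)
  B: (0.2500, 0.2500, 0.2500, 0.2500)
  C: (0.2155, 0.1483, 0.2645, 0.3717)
B > C > A

Key insight: Entropy is maximized by uniform distributions and minimized by concentrated distributions.

- Uniform distributions have maximum entropy log₂(4) = 2.0000 bits
- The more "peaked" or concentrated a distribution, the lower its entropy

Entropies:
  H(A) = 0.8103 bits
  H(B) = 2.0000 bits
  H(C) = 1.9237 bits

Ranking: B > C > A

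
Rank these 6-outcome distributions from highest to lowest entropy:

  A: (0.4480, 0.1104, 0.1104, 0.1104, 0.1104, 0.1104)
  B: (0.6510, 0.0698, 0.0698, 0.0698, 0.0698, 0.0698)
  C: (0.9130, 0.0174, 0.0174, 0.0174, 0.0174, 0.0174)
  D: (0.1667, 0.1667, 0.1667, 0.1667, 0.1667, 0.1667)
D > A > B > C

Key insight: Entropy is maximized by uniform distributions and minimized by concentrated distributions.

Entropies:
  H(A) = 2.2739 bits
  H(B) = 1.7435 bits
  H(C) = 0.6284 bits
  H(D) = 2.5850 bits

Ranking: D > A > B > C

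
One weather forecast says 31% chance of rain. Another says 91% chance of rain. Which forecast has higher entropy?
31% forecast

Treat each forecast as a Bernoulli distribution. Binary entropy is maximized at p=0.5 and falls off symmetrically toward 0 or 1. The 31% forecast is closer to 50%, so it is more uncertain. H(31%) ≈ 0.893 bits, H(91%) ≈ 0.436 bits.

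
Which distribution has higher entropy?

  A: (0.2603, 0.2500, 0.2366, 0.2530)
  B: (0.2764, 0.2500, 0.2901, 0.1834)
A

Both distributions are close to uniform, making this a harder comparison.

H(A) = 1.9991 bits
H(B) = 1.9795 bits

The distribution closer to uniform has higher entropy.
Answer: A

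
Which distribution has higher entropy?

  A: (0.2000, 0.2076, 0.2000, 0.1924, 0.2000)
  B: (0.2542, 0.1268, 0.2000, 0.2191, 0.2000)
A

Both distributions are close to uniform, making this a harder comparison.

H(A) = 2.3215 bits
H(B) = 2.2887 bits

The distribution closer to uniform has higher entropy.
Answer: A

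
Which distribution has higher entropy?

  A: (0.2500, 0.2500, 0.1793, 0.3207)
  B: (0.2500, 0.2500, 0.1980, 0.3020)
B

Both distributions are close to uniform, making this a harder comparison.

H(A) = 1.9707 bits
H(B) = 1.9843 bits

The distribution closer to uniform has higher entropy.
Answer: B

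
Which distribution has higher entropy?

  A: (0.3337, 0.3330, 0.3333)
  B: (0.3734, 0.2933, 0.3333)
A

Both distributions are close to uniform, making this a harder comparison.

H(A) = 1.5850 bits
H(B) = 1.5780 bits

The distribution closer to uniform has higher entropy.
Answer: A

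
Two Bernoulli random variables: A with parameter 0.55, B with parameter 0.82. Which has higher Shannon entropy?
A

For binary distributions, entropy is maximized at p=0.5 and decreases as p moves toward 0 or 1.

H(A) = H(0.55) = 0.9928 bits
H(B) = H(0.82) = 0.6801 bits

Distribution A (p=0.55) is closer to uniform (p=0.5), so it has higher entropy.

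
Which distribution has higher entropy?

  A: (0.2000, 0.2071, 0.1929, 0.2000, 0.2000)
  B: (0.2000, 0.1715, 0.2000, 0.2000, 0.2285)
A

Both distributions are close to uniform, making this a harder comparison.

H(A) = 2.3216 bits
H(B) = 2.3161 bits

The distribution closer to uniform has higher entropy.
Answer: A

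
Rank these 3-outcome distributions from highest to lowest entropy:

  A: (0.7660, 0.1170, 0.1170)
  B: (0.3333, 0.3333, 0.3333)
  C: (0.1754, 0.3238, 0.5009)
B > C > A

Key insight: Entropy is maximized by uniform distributions and minimized by concentrated distributions.

- Uniform distributions have maximum entropy log₂(3) = 1.5850 bits
- The more "peaked" or concentrated a distribution, the lower its entropy

Entropies:
  H(A) = 1.0189 bits
  H(B) = 1.5850 bits
  H(C) = 1.4668 bits

Ranking: B > C > A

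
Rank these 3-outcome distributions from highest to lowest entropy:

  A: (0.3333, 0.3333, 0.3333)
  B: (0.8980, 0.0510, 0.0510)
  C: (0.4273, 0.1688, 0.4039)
A > C > B

Key insight: Entropy is maximized by uniform distributions and minimized by concentrated distributions.

- Uniform distributions have maximum entropy log₂(3) = 1.5850 bits
- The more "peaked" or concentrated a distribution, the lower its entropy

Entropies:
  H(A) = 1.5850 bits
  H(B) = 0.5773 bits
  H(C) = 1.4857 bits

Ranking: A > C > B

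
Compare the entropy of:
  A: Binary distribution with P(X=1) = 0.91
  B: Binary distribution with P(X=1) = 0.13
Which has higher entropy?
B

For binary distributions, entropy is maximized at p=0.5 and decreases as p moves toward 0 or 1.

H(A) = H(0.91) = 0.4365 bits
H(B) = H(0.13) = 0.5574 bits

Distribution B (p=0.13) is closer to uniform (p=0.5), so it has higher entropy.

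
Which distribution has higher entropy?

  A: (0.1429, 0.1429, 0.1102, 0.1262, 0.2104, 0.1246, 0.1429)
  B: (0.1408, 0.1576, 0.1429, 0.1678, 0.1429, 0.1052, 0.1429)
B

Both distributions are close to uniform, making this a harder comparison.

H(A) = 2.7782 bits
H(B) = 2.7954 bits

The distribution closer to uniform has higher entropy.
Answer: B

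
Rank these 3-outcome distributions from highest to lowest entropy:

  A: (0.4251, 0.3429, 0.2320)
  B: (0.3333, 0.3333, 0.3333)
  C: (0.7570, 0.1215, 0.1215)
B > A > C

Key insight: Entropy is maximized by uniform distributions and minimized by concentrated distributions.

- Uniform distributions have maximum entropy log₂(3) = 1.5850 bits
- The more "peaked" or concentrated a distribution, the lower its entropy

Entropies:
  H(A) = 1.5431 bits
  H(B) = 1.5850 bits
  H(C) = 1.0430 bits

Ranking: B > A > C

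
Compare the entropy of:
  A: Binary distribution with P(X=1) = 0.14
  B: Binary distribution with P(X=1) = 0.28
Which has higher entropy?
B

For binary distributions, entropy is maximized at p=0.5 and decreases as p moves toward 0 or 1.

H(A) = H(0.14) = 0.5842 bits
H(B) = H(0.28) = 0.8555 bits

Distribution B (p=0.28) is closer to uniform (p=0.5), so it has higher entropy.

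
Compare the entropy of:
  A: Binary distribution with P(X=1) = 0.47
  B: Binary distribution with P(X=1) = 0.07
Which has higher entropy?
A

For binary distributions, entropy is maximized at p=0.5 and decreases as p moves toward 0 or 1.

H(A) = H(0.47) = 0.9974 bits
H(B) = H(0.07) = 0.3659 bits

Distribution A (p=0.47) is closer to uniform (p=0.5), so it has higher entropy.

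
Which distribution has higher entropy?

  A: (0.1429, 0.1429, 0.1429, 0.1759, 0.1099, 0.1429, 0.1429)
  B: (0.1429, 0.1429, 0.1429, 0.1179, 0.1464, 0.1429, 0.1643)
B

Both distributions are close to uniform, making this a harder comparison.

H(A) = 2.7963 bits
H(B) = 2.8017 bits

The distribution closer to uniform has higher entropy.
Answer: B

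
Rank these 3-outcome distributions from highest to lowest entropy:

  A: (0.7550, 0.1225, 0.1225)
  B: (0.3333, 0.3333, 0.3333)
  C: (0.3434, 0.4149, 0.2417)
B > C > A

Key insight: Entropy is maximized by uniform distributions and minimized by concentrated distributions.

- Uniform distributions have maximum entropy log₂(3) = 1.5850 bits
- The more "peaked" or concentrated a distribution, the lower its entropy

Entropies:
  H(A) = 1.0483 bits
  H(B) = 1.5850 bits
  H(C) = 1.5513 bits

Ranking: B > C > A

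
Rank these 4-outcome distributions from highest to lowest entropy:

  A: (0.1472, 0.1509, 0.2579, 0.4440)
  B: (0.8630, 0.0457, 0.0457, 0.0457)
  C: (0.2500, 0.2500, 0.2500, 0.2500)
C > A > B

Key insight: Entropy is maximized by uniform distributions and minimized by concentrated distributions.

- Uniform distributions have maximum entropy log₂(4) = 2.0000 bits
- The more "peaked" or concentrated a distribution, the lower its entropy

Entropies:
  H(A) = 1.8429 bits
  H(B) = 0.7935 bits
  H(C) = 2.0000 bits

Ranking: C > A > B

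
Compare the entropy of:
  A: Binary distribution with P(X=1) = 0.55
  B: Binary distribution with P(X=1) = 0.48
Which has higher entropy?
B

For binary distributions, entropy is maximized at p=0.5 and decreases as p moves toward 0 or 1.

H(A) = H(0.55) = 0.9928 bits
H(B) = H(0.48) = 0.9988 bits

Distribution B (p=0.48) is closer to uniform (p=0.5), so it has higher entropy.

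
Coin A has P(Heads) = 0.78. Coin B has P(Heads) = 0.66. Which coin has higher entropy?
B

For binary distributions, entropy is maximized at p=0.5 and decreases as p moves toward 0 or 1.

H(A) = H(0.78) = 0.7602 bits
H(B) = H(0.66) = 0.9248 bits

Distribution B (p=0.66) is closer to uniform (p=0.5), so it has higher entropy.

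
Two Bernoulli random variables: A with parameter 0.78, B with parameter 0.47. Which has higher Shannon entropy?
B

For binary distributions, entropy is maximized at p=0.5 and decreases as p moves toward 0 or 1.

H(A) = H(0.78) = 0.7602 bits
H(B) = H(0.47) = 0.9974 bits

Distribution B (p=0.47) is closer to uniform (p=0.5), so it has higher entropy.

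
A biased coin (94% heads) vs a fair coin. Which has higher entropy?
Fair coin

The fair coin is uniform (p=0.5), maximizing binary entropy at 1 bit. The biased coin has H(0.94) ≈ 0.327 bits — its outcome is more predictable, so its entropy is lower.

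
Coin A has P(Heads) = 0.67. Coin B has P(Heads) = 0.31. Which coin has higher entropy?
A

For binary distributions, entropy is maximized at p=0.5 and decreases as p moves toward 0 or 1.

H(A) = H(0.67) = 0.9149 bits
H(B) = H(0.31) = 0.8932 bits

Distribution A (p=0.67) is closer to uniform (p=0.5), so it has higher entropy.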